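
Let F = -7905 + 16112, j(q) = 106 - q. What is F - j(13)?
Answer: 8114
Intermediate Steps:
F = 8207
F - j(13) = 8207 - (106 - 1*13) = 8207 - (106 - 13) = 8207 - 1*93 = 8207 - 93 = 8114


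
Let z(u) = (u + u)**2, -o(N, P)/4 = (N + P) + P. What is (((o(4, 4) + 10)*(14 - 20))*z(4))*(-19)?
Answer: -277248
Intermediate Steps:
o(N, P) = -8*P - 4*N (o(N, P) = -4*((N + P) + P) = -4*(N + 2*P) = -8*P - 4*N)
z(u) = 4*u**2 (z(u) = (2*u)**2 = 4*u**2)
(((o(4, 4) + 10)*(14 - 20))*z(4))*(-19) = ((((-8*4 - 4*4) + 10)*(14 - 20))*(4*4**2))*(-19) = ((((-32 - 16) + 10)*(-6))*(4*16))*(-19) = (((-48 + 10)*(-6))*64)*(-19) = (-38*(-6)*64)*(-19) = (228*64)*(-19) = 14592*(-19) = -277248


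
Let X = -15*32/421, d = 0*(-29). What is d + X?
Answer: -480/421 ≈ -1.1401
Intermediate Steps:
d = 0
X = -480/421 (X = -480*1/421 = -480/421 ≈ -1.1401)
d + X = 0 - 480/421 = -480/421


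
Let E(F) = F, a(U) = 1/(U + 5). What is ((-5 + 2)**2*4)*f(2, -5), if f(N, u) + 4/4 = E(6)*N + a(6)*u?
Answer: 4176/11 ≈ 379.64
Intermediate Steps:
a(U) = 1/(5 + U)
f(N, u) = -1 + 6*N + u/11 (f(N, u) = -1 + (6*N + u/(5 + 6)) = -1 + (6*N + u/11) = -1 + 6*N + u/11)
((-5 + 2)**2*4)*f(2, -5) = ((-5 + 2)**2*4)*(-1 + 6*2 + (1/11)*(-5)) = ((-3)**2*4)*(-1 + 12 - 5/11) = (9*4)*(116/11) = 36*(116/11) = 4176/11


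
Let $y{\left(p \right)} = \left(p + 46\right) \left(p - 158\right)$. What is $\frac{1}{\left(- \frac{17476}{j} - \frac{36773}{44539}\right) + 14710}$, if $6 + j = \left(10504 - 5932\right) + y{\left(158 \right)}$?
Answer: $\frac{9243867}{135934271339} \approx 6.8002 \cdot 10^{-5}$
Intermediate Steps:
$y{\left(p \right)} = \left(-158 + p\right) \left(46 + p\right)$ ($y{\left(p \right)} = \left(46 + p\right) \left(-158 + p\right) = \left(-158 + p\right) \left(46 + p\right)$)
$j = 4566$ ($j = -6 + \left(\left(10504 - 5932\right) - \left(24964 - 24964\right)\right) = -6 + \left(4572 - 0\right) = -6 + \left(4572 + 0\right) = -6 + 4572 = 4566$)
$\frac{1}{\left(- \frac{17476}{j} - \frac{36773}{44539}\right) + 14710} = \frac{1}{\left(- \frac{17476}{4566} - \frac{36773}{44539}\right) + 14710} = \frac{1}{\left(\left(-17476\right) \frac{1}{4566} - \frac{3343}{4049}\right) + 14710} = \frac{1}{\left(- \frac{8738}{2283} - \frac{3343}{4049}\right) + 14710} = \frac{1}{- \frac{43012231}{9243867} + 14710} = \frac{1}{\frac{135934271339}{9243867}} = \frac{9243867}{135934271339}$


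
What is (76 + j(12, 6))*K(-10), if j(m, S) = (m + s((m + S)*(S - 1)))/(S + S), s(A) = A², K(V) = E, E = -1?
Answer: -752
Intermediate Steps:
K(V) = -1
j(m, S) = (m + (-1 + S)²*(S + m)²)/(2*S) (j(m, S) = (m + ((m + S)*(S - 1))²)/(S + S) = (m + ((S + m)*(-1 + S))²)/((2*S)) = (m + ((-1 + S)*(S + m))²)*(1/(2*S)) = (m + (-1 + S)²*(S + m)²)*(1/(2*S)) = (m + (-1 + S)²*(S + m)²)/(2*S))
(76 + j(12, 6))*K(-10) = (76 + (½)*(12 + (6² - 1*6 - 1*12 + 6*12)²)/6)*(-1) = (76 + (½)*(⅙)*(12 + (36 - 6 - 12 + 72)²))*(-1) = (76 + (½)*(⅙)*(12 + 90²))*(-1) = (76 + (½)*(⅙)*(12 + 8100))*(-1) = (76 + (½)*(⅙)*8112)*(-1) = (76 + 676)*(-1) = 752*(-1) = -752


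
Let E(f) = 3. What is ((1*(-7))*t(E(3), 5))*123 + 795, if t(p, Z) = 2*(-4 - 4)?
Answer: 14571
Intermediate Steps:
t(p, Z) = -16 (t(p, Z) = 2*(-8) = -16)
((1*(-7))*t(E(3), 5))*123 + 795 = ((1*(-7))*(-16))*123 + 795 = -7*(-16)*123 + 795 = 112*123 + 795 = 13776 + 795 = 14571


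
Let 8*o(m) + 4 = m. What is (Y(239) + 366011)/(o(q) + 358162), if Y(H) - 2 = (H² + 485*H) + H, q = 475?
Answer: 4314304/2865767 ≈ 1.5055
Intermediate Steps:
o(m) = -½ + m/8
Y(H) = 2 + H² + 486*H (Y(H) = 2 + ((H² + 485*H) + H) = 2 + (H² + 486*H) = 2 + H² + 486*H)
(Y(239) + 366011)/(o(q) + 358162) = ((2 + 239² + 486*239) + 366011)/((-½ + (⅛)*475) + 358162) = ((2 + 57121 + 116154) + 366011)/((-½ + 475/8) + 358162) = (173277 + 366011)/(471/8 + 358162) = 539288/(2865767/8) = 539288*(8/2865767) = 4314304/2865767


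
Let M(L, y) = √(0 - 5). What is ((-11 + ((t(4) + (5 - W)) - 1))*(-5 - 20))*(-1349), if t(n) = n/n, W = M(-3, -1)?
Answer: -202350 - 33725*I*√5 ≈ -2.0235e+5 - 75411.0*I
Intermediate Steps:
M(L, y) = I*√5 (M(L, y) = √(-5) = I*√5)
W = I*√5 ≈ 2.2361*I
t(n) = 1
((-11 + ((t(4) + (5 - W)) - 1))*(-5 - 20))*(-1349) = ((-11 + ((1 + (5 - I*√5)) - 1))*(-5 - 20))*(-1349) = ((-11 + ((1 + (5 - I*√5)) - 1))*(-25))*(-1349) = ((-11 + ((6 - I*√5) - 1))*(-25))*(-1349) = ((-11 + (5 - I*√5))*(-25))*(-1349) = ((-6 - I*√5)*(-25))*(-1349) = (150 + 25*I*√5)*(-1349) = -202350 - 33725*I*√5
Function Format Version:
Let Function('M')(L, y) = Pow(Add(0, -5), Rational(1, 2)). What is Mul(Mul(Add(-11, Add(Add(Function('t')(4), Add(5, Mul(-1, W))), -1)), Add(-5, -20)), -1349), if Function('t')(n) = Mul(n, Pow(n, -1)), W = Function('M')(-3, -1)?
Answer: Add(-202350, Mul(-33725, I, Pow(5, Rational(1, 2)))) ≈ Add(-2.0235e+5, Mul(-75411., I))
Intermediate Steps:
Function('M')(L, y) = Mul(I, Pow(5, Rational(1, 2))) (Function('M')(L, y) = Pow(-5, Rational(1, 2)) = Mul(I, Pow(5, Rational(1, 2))))
W = Mul(I, Pow(5, Rational(1, 2))) ≈ Mul(2.2361, I)
Function('t')(n) = 1
Mul(Mul(Add(-11, Add(Add(Function('t')(4), Add(5, Mul(-1, W))), -1)), Add(-5, -20)), -1349) = Mul(Mul(Add(-11, Add(Add(1, Add(5, Mul(-1, Mul(I, Pow(5, Rational(1, 2)))))), -1)), Add(-5, -20)), -1349) = Mul(Mul(Add(-11, Add(Add(1, Add(5, Mul(-1, I, Pow(5, Rational(1, 2))))), -1)), -25), -1349) = Mul(Mul(Add(-11, Add(Add(6, Mul(-1, I, Pow(5, Rational(1, 2)))), -1)), -25), -1349) = Mul(Mul(Add(-11, Add(5, Mul(-1, I, Pow(5, Rational(1, 2))))), -25), -1349) = Mul(Mul(Add(-6, Mul(-1, I, Pow(5, Rational(1, 2)))), -25), -1349) = Mul(Add(150, Mul(25, I, Pow(5, Rational(1, 2)))), -1349) = Add(-202350, Mul(-33725, I, Pow(5, Rational(1, 2))))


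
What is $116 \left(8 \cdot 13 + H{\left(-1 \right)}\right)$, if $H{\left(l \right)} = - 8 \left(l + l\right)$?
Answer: $13920$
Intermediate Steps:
$H{\left(l \right)} = - 16 l$ ($H{\left(l \right)} = - 8 \cdot 2 l = - 16 l$)
$116 \left(8 \cdot 13 + H{\left(-1 \right)}\right) = 116 \left(8 \cdot 13 - -16\right) = 116 \left(104 + 16\right) = 116 \cdot 120 = 13920$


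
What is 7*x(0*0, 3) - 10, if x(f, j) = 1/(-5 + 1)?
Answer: -47/4 ≈ -11.750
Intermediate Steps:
x(f, j) = -1/4 (x(f, j) = 1/(-4) = -1/4)
7*x(0*0, 3) - 10 = 7*(-1/4) - 10 = -7/4 - 10 = -47/4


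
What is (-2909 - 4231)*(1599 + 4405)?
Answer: -42868560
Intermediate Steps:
(-2909 - 4231)*(1599 + 4405) = -7140*6004 = -42868560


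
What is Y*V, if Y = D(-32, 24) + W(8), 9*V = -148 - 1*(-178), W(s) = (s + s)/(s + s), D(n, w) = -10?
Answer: -30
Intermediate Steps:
W(s) = 1 (W(s) = (2*s)/((2*s)) = (2*s)*(1/(2*s)) = 1)
V = 10/3 (V = (-148 - 1*(-178))/9 = (-148 + 178)/9 = (⅑)*30 = 10/3 ≈ 3.3333)
Y = -9 (Y = -10 + 1 = -9)
Y*V = -9*10/3 = -30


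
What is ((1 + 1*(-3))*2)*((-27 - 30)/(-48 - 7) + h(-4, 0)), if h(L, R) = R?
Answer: -228/55 ≈ -4.1455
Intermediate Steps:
((1 + 1*(-3))*2)*((-27 - 30)/(-48 - 7) + h(-4, 0)) = ((1 + 1*(-3))*2)*((-27 - 30)/(-48 - 7) + 0) = ((1 - 3)*2)*(-57/(-55) + 0) = (-2*2)*(-57*(-1/55) + 0) = -4*(57/55 + 0) = -4*57/55 = -228/55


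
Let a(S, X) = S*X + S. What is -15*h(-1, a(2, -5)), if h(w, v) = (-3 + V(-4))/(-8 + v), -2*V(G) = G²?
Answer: -165/16 ≈ -10.313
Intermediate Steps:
V(G) = -G²/2
a(S, X) = S + S*X
h(w, v) = -11/(-8 + v) (h(w, v) = (-3 - ½*(-4)²)/(-8 + v) = (-3 - ½*16)/(-8 + v) = (-3 - 8)/(-8 + v) = -11/(-8 + v))
-15*h(-1, a(2, -5)) = -(-165)/(-8 + 2*(1 - 5)) = -(-165)/(-8 + 2*(-4)) = -(-165)/(-8 - 8) = -(-165)/(-16) = -(-165)*(-1)/16 = -15*11/16 = -165/16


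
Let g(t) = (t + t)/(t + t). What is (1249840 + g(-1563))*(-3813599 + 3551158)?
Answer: -328009521881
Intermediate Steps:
g(t) = 1 (g(t) = (2*t)/((2*t)) = (2*t)*(1/(2*t)) = 1)
(1249840 + g(-1563))*(-3813599 + 3551158) = (1249840 + 1)*(-3813599 + 3551158) = 1249841*(-262441) = -328009521881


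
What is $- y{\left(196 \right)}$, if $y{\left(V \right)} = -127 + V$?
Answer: $-69$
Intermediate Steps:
$- y{\left(196 \right)} = - (-127 + 196) = \left(-1\right) 69 = -69$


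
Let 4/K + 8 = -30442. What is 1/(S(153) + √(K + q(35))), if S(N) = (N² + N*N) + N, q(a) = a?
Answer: 715133475/33590533921352 - 5*√324519657/33590533921352 ≈ 2.1287e-5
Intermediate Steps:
K = -2/15225 (K = 4/(-8 - 30442) = 4/(-30450) = 4*(-1/30450) = -2/15225 ≈ -0.00013136)
S(N) = N + 2*N² (S(N) = (N² + N²) + N = 2*N² + N = N + 2*N²)
1/(S(153) + √(K + q(35))) = 1/(153*(1 + 2*153) + √(-2/15225 + 35)) = 1/(153*(1 + 306) + √(532873/15225)) = 1/(153*307 + √324519657/3045) = 1/(46971 + √324519657/3045)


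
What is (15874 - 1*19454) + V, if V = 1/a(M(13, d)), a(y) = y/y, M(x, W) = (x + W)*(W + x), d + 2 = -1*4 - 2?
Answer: -3579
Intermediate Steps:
d = -8 (d = -2 + (-1*4 - 2) = -2 + (-4 - 2) = -2 - 6 = -8)
M(x, W) = (W + x)² (M(x, W) = (W + x)*(W + x) = (W + x)²)
a(y) = 1
V = 1 (V = 1/1 = 1)
(15874 - 1*19454) + V = (15874 - 1*19454) + 1 = (15874 - 19454) + 1 = -3580 + 1 = -3579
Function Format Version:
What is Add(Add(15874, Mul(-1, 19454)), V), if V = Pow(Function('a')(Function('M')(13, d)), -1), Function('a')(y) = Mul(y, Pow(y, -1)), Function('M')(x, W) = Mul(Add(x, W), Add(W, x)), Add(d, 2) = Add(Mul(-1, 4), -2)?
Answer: -3579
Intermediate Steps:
d = -8 (d = Add(-2, Add(Mul(-1, 4), -2)) = Add(-2, Add(-4, -2)) = Add(-2, -6) = -8)
Function('M')(x, W) = Pow(Add(W, x), 2) (Function('M')(x, W) = Mul(Add(W, x), Add(W, x)) = Pow(Add(W, x), 2))
Function('a')(y) = 1
V = 1 (V = Pow(1, -1) = 1)
Add(Add(15874, Mul(-1, 19454)), V) = Add(Add(15874, Mul(-1, 19454)), 1) = Add(Add(15874, -19454), 1) = Add(-3580, 1) = -3579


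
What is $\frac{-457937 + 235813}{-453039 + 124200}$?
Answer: $\frac{31732}{46977} \approx 0.67548$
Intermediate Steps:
$\frac{-457937 + 235813}{-453039 + 124200} = - \frac{222124}{-328839} = \left(-222124\right) \left(- \frac{1}{328839}\right) = \frac{31732}{46977}$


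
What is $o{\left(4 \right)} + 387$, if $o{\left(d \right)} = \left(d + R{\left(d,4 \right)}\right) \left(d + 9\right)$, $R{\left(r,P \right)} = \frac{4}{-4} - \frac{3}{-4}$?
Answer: $\frac{1743}{4} \approx 435.75$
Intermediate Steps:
$R{\left(r,P \right)} = - \frac{1}{4}$ ($R{\left(r,P \right)} = 4 \left(- \frac{1}{4}\right) - - \frac{3}{4} = -1 + \frac{3}{4} = - \frac{1}{4}$)
$o{\left(d \right)} = \left(9 + d\right) \left(- \frac{1}{4} + d\right)$ ($o{\left(d \right)} = \left(d - \frac{1}{4}\right) \left(d + 9\right) = \left(- \frac{1}{4} + d\right) \left(9 + d\right) = \left(9 + d\right) \left(- \frac{1}{4} + d\right)$)
$o{\left(4 \right)} + 387 = \left(- \frac{9}{4} + 4^{2} + \frac{35}{4} \cdot 4\right) + 387 = \left(- \frac{9}{4} + 16 + 35\right) + 387 = \frac{195}{4} + 387 = \frac{1743}{4}$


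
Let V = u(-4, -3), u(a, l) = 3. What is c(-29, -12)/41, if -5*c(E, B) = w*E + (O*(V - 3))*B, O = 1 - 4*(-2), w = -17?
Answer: -493/205 ≈ -2.4049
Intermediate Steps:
V = 3
O = 9 (O = 1 + 8 = 9)
c(E, B) = 17*E/5 (c(E, B) = -(-17*E + (9*(3 - 3))*B)/5 = -(-17*E + (9*0)*B)/5 = -(-17*E + 0*B)/5 = -(-17*E + 0)/5 = -(-17)*E/5 = 17*E/5)
c(-29, -12)/41 = ((17/5)*(-29))/41 = -493/5*1/41 = -493/205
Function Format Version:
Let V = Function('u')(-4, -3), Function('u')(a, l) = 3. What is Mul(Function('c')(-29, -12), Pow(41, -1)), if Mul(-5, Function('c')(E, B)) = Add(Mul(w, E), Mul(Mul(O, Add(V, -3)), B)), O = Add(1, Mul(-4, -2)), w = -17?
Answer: Rational(-493, 205) ≈ -2.4049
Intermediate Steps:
V = 3
O = 9 (O = Add(1, 8) = 9)
Function('c')(E, B) = Mul(Rational(17, 5), E) (Function('c')(E, B) = Mul(Rational(-1, 5), Add(Mul(-17, E), Mul(Mul(9, Add(3, -3)), B))) = Mul(Rational(-1, 5), Add(Mul(-17, E), Mul(Mul(9, 0), B))) = Mul(Rational(-1, 5), Add(Mul(-17, E), Mul(0, B))) = Mul(Rational(-1, 5), Add(Mul(-17, E), 0)) = Mul(Rational(-1, 5), Mul(-17, E)) = Mul(Rational(17, 5), E))
Mul(Function('c')(-29, -12), Pow(41, -1)) = Mul(Mul(Rational(17, 5), -29), Pow(41, -1)) = Mul(Rational(-493, 5), Rational(1, 41)) = Rational(-493, 205)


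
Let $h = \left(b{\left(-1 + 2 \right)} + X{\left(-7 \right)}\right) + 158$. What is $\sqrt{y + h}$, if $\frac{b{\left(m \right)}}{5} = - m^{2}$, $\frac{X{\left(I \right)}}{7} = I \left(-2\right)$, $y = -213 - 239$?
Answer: $i \sqrt{201} \approx 14.177 i$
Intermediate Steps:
$y = -452$ ($y = -213 - 239 = -452$)
$X{\left(I \right)} = - 14 I$ ($X{\left(I \right)} = 7 I \left(-2\right) = 7 \left(- 2 I\right) = - 14 I$)
$b{\left(m \right)} = - 5 m^{2}$ ($b{\left(m \right)} = 5 \left(- m^{2}\right) = - 5 m^{2}$)
$h = 251$ ($h = \left(- 5 \left(-1 + 2\right)^{2} - -98\right) + 158 = \left(- 5 \cdot 1^{2} + 98\right) + 158 = \left(\left(-5\right) 1 + 98\right) + 158 = \left(-5 + 98\right) + 158 = 93 + 158 = 251$)
$\sqrt{y + h} = \sqrt{-452 + 251} = \sqrt{-201} = i \sqrt{201}$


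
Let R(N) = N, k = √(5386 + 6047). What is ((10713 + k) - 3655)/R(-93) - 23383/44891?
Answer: -319015297/4174863 - √11433/93 ≈ -77.563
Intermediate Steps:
k = √11433 ≈ 106.93
((10713 + k) - 3655)/R(-93) - 23383/44891 = ((10713 + √11433) - 3655)/(-93) - 23383/44891 = (7058 + √11433)*(-1/93) - 23383*1/44891 = (-7058/93 - √11433/93) - 23383/44891 = -319015297/4174863 - √11433/93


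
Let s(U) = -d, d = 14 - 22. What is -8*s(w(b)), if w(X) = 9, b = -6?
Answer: -64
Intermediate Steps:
d = -8
s(U) = 8 (s(U) = -1*(-8) = 8)
-8*s(w(b)) = -8*8 = -64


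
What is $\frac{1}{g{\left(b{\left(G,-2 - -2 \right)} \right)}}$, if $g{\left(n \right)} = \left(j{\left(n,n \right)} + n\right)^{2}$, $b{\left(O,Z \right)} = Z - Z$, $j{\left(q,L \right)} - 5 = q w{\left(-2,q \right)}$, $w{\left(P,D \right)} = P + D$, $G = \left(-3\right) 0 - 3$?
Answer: $\frac{1}{25} \approx 0.04$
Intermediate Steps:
$G = -3$ ($G = 0 - 3 = -3$)
$w{\left(P,D \right)} = D + P$
$j{\left(q,L \right)} = 5 + q \left(-2 + q\right)$ ($j{\left(q,L \right)} = 5 + q \left(q - 2\right) = 5 + q \left(-2 + q\right)$)
$b{\left(O,Z \right)} = 0$
$g{\left(n \right)} = \left(5 + n + n \left(-2 + n\right)\right)^{2}$ ($g{\left(n \right)} = \left(\left(5 + n \left(-2 + n\right)\right) + n\right)^{2} = \left(5 + n + n \left(-2 + n\right)\right)^{2}$)
$\frac{1}{g{\left(b{\left(G,-2 - -2 \right)} \right)}} = \frac{1}{\left(5 + 0^{2} - 0\right)^{2}} = \frac{1}{\left(5 + 0 + 0\right)^{2}} = \frac{1}{5^{2}} = \frac{1}{25}$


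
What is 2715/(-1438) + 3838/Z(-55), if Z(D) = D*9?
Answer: -6862969/711810 ≈ -9.6416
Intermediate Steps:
Z(D) = 9*D
2715/(-1438) + 3838/Z(-55) = 2715/(-1438) + 3838/((9*(-55))) = 2715*(-1/1438) + 3838/(-495) = -2715/1438 + 3838*(-1/495) = -2715/1438 - 3838/495 = -6862969/711810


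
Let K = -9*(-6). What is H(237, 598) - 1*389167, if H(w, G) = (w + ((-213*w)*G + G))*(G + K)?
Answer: -19682184723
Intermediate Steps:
K = 54
H(w, G) = (54 + G)*(G + w - 213*G*w) (H(w, G) = (w + ((-213*w)*G + G))*(G + 54) = (w + (-213*G*w + G))*(54 + G) = (w + (G - 213*G*w))*(54 + G) = (G + w - 213*G*w)*(54 + G) = (54 + G)*(G + w - 213*G*w))
H(237, 598) - 1*389167 = (598² + 54*598 + 54*237 - 11501*598*237 - 213*237*598²) - 1*389167 = (357604 + 32292 + 12798 - 1629990726 - 213*237*357604) - 389167 = (357604 + 32292 + 12798 - 1629990726 - 18052207524) - 389167 = -19681795556 - 389167 = -19682184723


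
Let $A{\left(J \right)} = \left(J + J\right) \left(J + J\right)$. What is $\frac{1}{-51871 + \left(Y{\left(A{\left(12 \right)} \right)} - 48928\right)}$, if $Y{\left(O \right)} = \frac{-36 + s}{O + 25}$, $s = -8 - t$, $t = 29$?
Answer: $- \frac{601}{60580272} \approx -9.9207 \cdot 10^{-6}$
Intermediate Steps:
$s = -37$ ($s = -8 - 29 = -37$)
$A{\left(J \right)} = 4 J^{2}$ ($A{\left(J \right)} = 2 J 2 J = 4 J^{2}$)
$Y{\left(O \right)} = - \frac{73}{25 + O}$ ($Y{\left(O \right)} = \frac{-36 - 37}{O + 25} = - \frac{73}{25 + O}$)
$\frac{1}{-51871 + \left(Y{\left(A{\left(12 \right)} \right)} - 48928\right)} = \frac{1}{-51871 - \left(48928 + \frac{73}{25 + 4 \cdot 12^{2}}\right)} = \frac{1}{-51871 - \left(48928 + \frac{73}{25 + 4 \cdot 144}\right)} = \frac{1}{-51871 - \left(48928 + \frac{73}{25 + 576}\right)} = \frac{1}{-51871 - \left(48928 + \frac{73}{601}\right)} = \frac{1}{-51871 - \frac{29405801}{601}} = \frac{1}{- \frac{60580272}{601}} = - \frac{601}{60580272}$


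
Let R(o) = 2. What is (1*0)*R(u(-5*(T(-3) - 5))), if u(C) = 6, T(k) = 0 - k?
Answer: 0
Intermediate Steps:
T(k) = -k
(1*0)*R(u(-5*(T(-3) - 5))) = (1*0)*2 = 0*2 = 0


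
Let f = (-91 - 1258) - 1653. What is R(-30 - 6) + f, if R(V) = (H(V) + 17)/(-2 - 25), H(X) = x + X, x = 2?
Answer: -81037/27 ≈ -3001.4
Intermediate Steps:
f = -3002 (f = -1349 - 1653 = -3002)
H(X) = 2 + X
R(V) = -19/27 - V/27 (R(V) = ((2 + V) + 17)/(-2 - 25) = (19 + V)/(-27) = (19 + V)*(-1/27) = -19/27 - V/27)
R(-30 - 6) + f = (-19/27 - (-30 - 6)/27) - 3002 = (-19/27 - 1/27*(-36)) - 3002 = (-19/27 + 4/3) - 3002 = 17/27 - 3002 = -81037/27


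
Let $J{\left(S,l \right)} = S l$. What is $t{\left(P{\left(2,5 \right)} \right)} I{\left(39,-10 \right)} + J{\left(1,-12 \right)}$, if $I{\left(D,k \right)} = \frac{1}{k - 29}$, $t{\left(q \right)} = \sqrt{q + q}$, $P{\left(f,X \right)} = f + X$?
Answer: $-12 - \frac{\sqrt{14}}{39} \approx -12.096$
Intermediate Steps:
$P{\left(f,X \right)} = X + f$
$t{\left(q \right)} = \sqrt{2} \sqrt{q}$ ($t{\left(q \right)} = \sqrt{2 q} = \sqrt{2} \sqrt{q}$)
$I{\left(D,k \right)} = \frac{1}{-29 + k}$
$t{\left(P{\left(2,5 \right)} \right)} I{\left(39,-10 \right)} + J{\left(1,-12 \right)} = \frac{\sqrt{2} \sqrt{5 + 2}}{-29 - 10} + 1 \left(-12\right) = \frac{\sqrt{2} \sqrt{7}}{-39} - 12 = \sqrt{14} \left(- \frac{1}{39}\right) - 12 = - \frac{\sqrt{14}}{39} - 12 = -12 - \frac{\sqrt{14}}{39}$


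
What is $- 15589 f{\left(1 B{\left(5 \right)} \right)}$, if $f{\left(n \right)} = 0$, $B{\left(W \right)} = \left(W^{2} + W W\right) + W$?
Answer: $0$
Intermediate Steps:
$B{\left(W \right)} = W + 2 W^{2}$ ($B{\left(W \right)} = \left(W^{2} + W^{2}\right) + W = 2 W^{2} + W = W + 2 W^{2}$)
$- 15589 f{\left(1 B{\left(5 \right)} \right)} = \left(-15589\right) 0 = 0$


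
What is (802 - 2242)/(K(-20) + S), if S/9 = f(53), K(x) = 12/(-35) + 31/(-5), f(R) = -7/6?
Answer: 100800/1193 ≈ 84.493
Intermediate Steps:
f(R) = -7/6 (f(R) = (1/6)*(-7) = -7/6)
K(x) = -229/35 (K(x) = 12*(-1/35) + 31*(-1/5) = -12/35 - 31/5 = -229/35)
S = -21/2 (S = 9*(-7/6) = -21/2 ≈ -10.500)
(802 - 2242)/(K(-20) + S) = (802 - 2242)/(-229/35 - 21/2) = -1440/(-1193/70) = -1440*(-70/1193) = 100800/1193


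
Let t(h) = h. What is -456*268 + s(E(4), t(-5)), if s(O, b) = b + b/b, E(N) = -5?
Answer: -122212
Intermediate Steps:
s(O, b) = 1 + b (s(O, b) = b + 1 = 1 + b)
-456*268 + s(E(4), t(-5)) = -456*268 + (1 - 5) = -122208 - 4 = -122212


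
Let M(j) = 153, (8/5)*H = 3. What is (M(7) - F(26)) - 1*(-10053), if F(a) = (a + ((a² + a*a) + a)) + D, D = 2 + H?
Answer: 70385/8 ≈ 8798.1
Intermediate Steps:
H = 15/8 (H = (5/8)*3 = 15/8 ≈ 1.8750)
D = 31/8 (D = 2 + 15/8 = 31/8 ≈ 3.8750)
F(a) = 31/8 + 2*a + 2*a² (F(a) = (a + ((a² + a*a) + a)) + 31/8 = (a + ((a² + a²) + a)) + 31/8 = (a + (2*a² + a)) + 31/8 = (a + (a + 2*a²)) + 31/8 = (2*a + 2*a²) + 31/8 = 31/8 + 2*a + 2*a²)
(M(7) - F(26)) - 1*(-10053) = (153 - (31/8 + 2*26 + 2*26²)) - 1*(-10053) = (153 - (31/8 + 52 + 2*676)) + 10053 = (153 - (31/8 + 52 + 1352)) + 10053 = (153 - 1*11263/8) + 10053 = (153 - 11263/8) + 10053 = -10039/8 + 10053 = 70385/8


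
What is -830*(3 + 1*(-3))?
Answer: 0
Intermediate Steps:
-830*(3 + 1*(-3)) = -830*(3 - 3) = -830*0 = 0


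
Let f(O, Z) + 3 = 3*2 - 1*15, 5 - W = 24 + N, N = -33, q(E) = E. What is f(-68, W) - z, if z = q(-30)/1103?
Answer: -13206/1103 ≈ -11.973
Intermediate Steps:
W = 14 (W = 5 - (24 - 33) = 5 - 1*(-9) = 5 + 9 = 14)
f(O, Z) = -12 (f(O, Z) = -3 + (3*2 - 1*15) = -3 + (6 - 15) = -3 - 9 = -12)
z = -30/1103 ≈ -0.027199
f(-68, W) - z = -12 - 1*(-30/1103) = -12 + 30/1103 = -13206/1103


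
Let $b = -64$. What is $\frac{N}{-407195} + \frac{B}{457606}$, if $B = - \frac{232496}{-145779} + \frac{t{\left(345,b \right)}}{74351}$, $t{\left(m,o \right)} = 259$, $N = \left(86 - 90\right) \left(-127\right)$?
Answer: $- \frac{2512578236519426677}{2019649133618509827930} \approx -0.0012441$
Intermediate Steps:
$N = 508$ ($N = \left(-4\right) \left(-127\right) = 508$)
$B = \frac{17324066857}{10838814429}$ ($B = - \frac{232496}{-145779} + \frac{259}{74351} = \left(-232496\right) \left(- \frac{1}{145779}\right) + 259 \cdot \frac{1}{74351} = \frac{232496}{145779} + \frac{259}{74351} = \frac{17324066857}{10838814429} \approx 1.5983$)
$\frac{N}{-407195} + \frac{B}{457606} = \frac{508}{-407195} + \frac{17324066857}{10838814429 \cdot 457606} = 508 \left(- \frac{1}{407195}\right) + \frac{17324066857}{10838814429} \cdot \frac{1}{457606} = - \frac{508}{407195} + \frac{17324066857}{4959906515596974} = - \frac{2512578236519426677}{2019649133618509827930}$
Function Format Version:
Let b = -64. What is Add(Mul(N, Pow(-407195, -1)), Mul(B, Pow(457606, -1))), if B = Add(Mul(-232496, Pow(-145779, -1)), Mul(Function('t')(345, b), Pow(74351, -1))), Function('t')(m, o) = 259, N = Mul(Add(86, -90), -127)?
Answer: Rational(-2512578236519426677, 2019649133618509827930) ≈ -0.0012441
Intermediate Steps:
N = 508 (N = Mul(-4, -127) = 508)
B = Rational(17324066857, 10838814429) (B = Add(Mul(-232496, Pow(-145779, -1)), Mul(259, Pow(74351, -1))) = Add(Mul(-232496, Rational(-1, 145779)), Mul(259, Rational(1, 74351))) = Add(Rational(232496, 145779), Rational(259, 74351)) = Rational(17324066857, 10838814429) ≈ 1.5983)
Add(Mul(N, Pow(-407195, -1)), Mul(B, Pow(457606, -1))) = Add(Mul(508, Pow(-407195, -1)), Mul(Rational(17324066857, 10838814429), Pow(457606, -1))) = Add(Mul(508, Rational(-1, 407195)), Mul(Rational(17324066857, 10838814429), Rational(1, 457606))) = Add(Rational(-508, 407195), Rational(17324066857, 4959906515596974)) = Rational(-2512578236519426677, 2019649133618509827930)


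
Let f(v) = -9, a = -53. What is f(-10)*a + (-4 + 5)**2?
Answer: 478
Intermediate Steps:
f(-10)*a + (-4 + 5)**2 = -9*(-53) + (-4 + 5)**2 = 477 + 1**2 = 477 + 1 = 478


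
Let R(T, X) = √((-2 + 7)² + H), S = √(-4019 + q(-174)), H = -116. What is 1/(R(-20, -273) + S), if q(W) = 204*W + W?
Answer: -I/(√91 + √39689) ≈ -0.0047902*I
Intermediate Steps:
q(W) = 205*W
S = I*√39689 (S = √(-4019 + 205*(-174)) = √(-4019 - 35670) = √(-39689) = I*√39689 ≈ 199.22*I)
R(T, X) = I*√91 (R(T, X) = √((-2 + 7)² - 116) = √(5² - 116) = √(25 - 116) = √(-91) = I*√91)
1/(R(-20, -273) + S) = 1/(I*√91 + I*√39689)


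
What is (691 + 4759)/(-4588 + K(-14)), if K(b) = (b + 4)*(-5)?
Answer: -2725/2269 ≈ -1.2010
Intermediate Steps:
K(b) = -20 - 5*b (K(b) = (4 + b)*(-5) = -20 - 5*b)
(691 + 4759)/(-4588 + K(-14)) = (691 + 4759)/(-4588 + (-20 - 5*(-14))) = 5450/(-4588 + (-20 + 70)) = 5450/(-4588 + 50) = 5450/(-4538) = 5450*(-1/4538) = -2725/2269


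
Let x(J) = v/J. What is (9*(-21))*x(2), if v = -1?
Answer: 189/2 ≈ 94.500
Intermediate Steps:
x(J) = -1/J
(9*(-21))*x(2) = (9*(-21))*(-1/2) = -(-189)/2 = -189*(-½) = 189/2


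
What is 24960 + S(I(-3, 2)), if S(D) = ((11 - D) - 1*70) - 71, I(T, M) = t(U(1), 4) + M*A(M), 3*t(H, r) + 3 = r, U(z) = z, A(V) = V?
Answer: 74477/3 ≈ 24826.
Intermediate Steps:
t(H, r) = -1 + r/3
I(T, M) = ⅓ + M² (I(T, M) = (-1 + (⅓)*4) + M*M = (-1 + 4/3) + M² = ⅓ + M²)
S(D) = -130 - D (S(D) = ((11 - D) - 70) - 71 = (-59 - D) - 71 = -130 - D)
24960 + S(I(-3, 2)) = 24960 + (-130 - (⅓ + 2²)) = 24960 + (-130 - (⅓ + 4)) = 24960 + (-130 - 1*13/3) = 24960 + (-130 - 13/3) = 24960 - 403/3 = 74477/3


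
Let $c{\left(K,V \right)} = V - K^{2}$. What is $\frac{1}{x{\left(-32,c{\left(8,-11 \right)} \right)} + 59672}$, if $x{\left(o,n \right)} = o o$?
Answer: $\frac{1}{60696} \approx 1.6476 \cdot 10^{-5}$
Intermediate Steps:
$x{\left(o,n \right)} = o^{2}$
$\frac{1}{x{\left(-32,c{\left(8,-11 \right)} \right)} + 59672} = \frac{1}{\left(-32\right)^{2} + 59672} = \frac{1}{1024 + 59672} = \frac{1}{60696}$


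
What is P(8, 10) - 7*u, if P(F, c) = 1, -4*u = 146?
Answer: 513/2 ≈ 256.50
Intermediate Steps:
u = -73/2 (u = -1/4*146 = -73/2 ≈ -36.500)
P(8, 10) - 7*u = 1 - 7*(-73/2) = 1 + 511/2 = 513/2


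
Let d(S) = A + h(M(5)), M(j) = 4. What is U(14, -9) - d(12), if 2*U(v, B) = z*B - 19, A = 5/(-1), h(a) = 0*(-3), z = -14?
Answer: 117/2 ≈ 58.500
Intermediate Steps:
h(a) = 0
A = -5 (A = 5*(-1) = -5)
d(S) = -5 (d(S) = -5 + 0 = -5)
U(v, B) = -19/2 - 7*B (U(v, B) = (-14*B - 19)/2 = (-19 - 14*B)/2 = -19/2 - 7*B)
U(14, -9) - d(12) = (-19/2 - 7*(-9)) - 1*(-5) = (-19/2 + 63) + 5 = 107/2 + 5 = 117/2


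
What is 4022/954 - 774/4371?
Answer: 2806961/694989 ≈ 4.0389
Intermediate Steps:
4022/954 - 774/4371 = 4022*(1/954) - 774*1/4371 = 2011/477 - 258/1457 = 2806961/694989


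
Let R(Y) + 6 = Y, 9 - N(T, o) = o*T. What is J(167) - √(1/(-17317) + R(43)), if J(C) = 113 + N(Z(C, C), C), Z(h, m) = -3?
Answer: 623 - 6*√308207966/17317 ≈ 616.92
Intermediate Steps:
N(T, o) = 9 - T*o (N(T, o) = 9 - o*T = 9 - T*o)
R(Y) = -6 + Y
J(C) = 122 + 3*C (J(C) = 113 + (9 - 1*(-3)*C) = 113 + (9 + 3*C) = 122 + 3*C)
J(167) - √(1/(-17317) + R(43)) = (122 + 3*167) - √(1/(-17317) + (-6 + 43)) = (122 + 501) - √(-1/17317 + 37) = 623 - √(640728/17317) = 623 - 6*√308207966/17317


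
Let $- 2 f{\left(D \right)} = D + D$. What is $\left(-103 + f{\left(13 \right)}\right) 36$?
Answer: $-4176$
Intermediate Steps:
$f{\left(D \right)} = - D$ ($f{\left(D \right)} = - \frac{D + D}{2} = - \frac{2 D}{2} = - D$)
$\left(-103 + f{\left(13 \right)}\right) 36 = \left(-103 - 13\right) 36 = \left(-116\right) 36 = -4176$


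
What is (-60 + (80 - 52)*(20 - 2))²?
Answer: 197136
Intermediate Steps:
(-60 + (80 - 52)*(20 - 2))² = (-60 + 28*18)² = (-60 + 504)² = 444² = 197136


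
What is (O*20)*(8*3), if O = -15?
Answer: -7200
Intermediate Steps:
(O*20)*(8*3) = (-15*20)*(8*3) = -300*24 = -7200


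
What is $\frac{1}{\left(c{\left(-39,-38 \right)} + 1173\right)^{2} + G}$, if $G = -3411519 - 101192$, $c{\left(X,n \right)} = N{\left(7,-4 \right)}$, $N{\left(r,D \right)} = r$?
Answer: $- \frac{1}{2120311} \approx -4.7163 \cdot 10^{-7}$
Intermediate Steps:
$c{\left(X,n \right)} = 7$
$G = -3512711$
$\frac{1}{\left(c{\left(-39,-38 \right)} + 1173\right)^{2} + G} = \frac{1}{\left(7 + 1173\right)^{2} - 3512711} = \frac{1}{1180^{2} - 3512711} = \frac{1}{1392400 - 3512711} = \frac{1}{-2120311} = - \frac{1}{2120311}$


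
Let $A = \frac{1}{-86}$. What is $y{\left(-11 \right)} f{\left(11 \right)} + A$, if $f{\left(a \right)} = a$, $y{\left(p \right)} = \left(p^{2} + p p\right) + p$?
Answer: $\frac{218525}{86} \approx 2541.0$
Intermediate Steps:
$A = - \frac{1}{86} \approx -0.011628$
$y{\left(p \right)} = p + 2 p^{2}$ ($y{\left(p \right)} = \left(p^{2} + p^{2}\right) + p = 2 p^{2} + p = p + 2 p^{2}$)
$y{\left(-11 \right)} f{\left(11 \right)} + A = - 11 \left(1 + 2 \left(-11\right)\right) 11 - \frac{1}{86} = - 11 \left(1 - 22\right) 11 - \frac{1}{86} = \left(-11\right) \left(-21\right) 11 - \frac{1}{86} = 231 \cdot 11 - \frac{1}{86} = 2541 - \frac{1}{86} = \frac{218525}{86}$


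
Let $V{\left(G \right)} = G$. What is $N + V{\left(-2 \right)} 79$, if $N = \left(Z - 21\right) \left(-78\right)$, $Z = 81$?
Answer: $-4838$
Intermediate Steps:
$N = -4680$ ($N = \left(81 - 21\right) \left(-78\right) = 60 \left(-78\right) = -4680$)
$N + V{\left(-2 \right)} 79 = -4680 - 158 = -4838$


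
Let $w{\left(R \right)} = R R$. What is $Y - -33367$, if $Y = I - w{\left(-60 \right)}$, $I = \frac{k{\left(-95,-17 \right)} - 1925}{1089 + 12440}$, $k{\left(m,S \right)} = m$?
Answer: $\frac{402715723}{13529} \approx 29767.0$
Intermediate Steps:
$w{\left(R \right)} = R^{2}$
$I = - \frac{2020}{13529}$ ($I = \frac{-95 - 1925}{1089 + 12440} = - \frac{2020}{13529} \approx -0.14931$)
$Y = - \frac{48706420}{13529}$ ($Y = - \frac{2020}{13529} - \left(-60\right)^{2} = - \frac{2020}{13529} - 3600 = - \frac{48706420}{13529} \approx -3600.1$)
$Y - -33367 = - \frac{48706420}{13529} - -33367 = - \frac{48706420}{13529} + 33367 = \frac{402715723}{13529}$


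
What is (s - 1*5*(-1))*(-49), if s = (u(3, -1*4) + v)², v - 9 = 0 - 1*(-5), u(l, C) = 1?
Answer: -11270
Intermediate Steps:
v = 14 (v = 9 + (0 - 1*(-5)) = 9 + (0 + 5) = 9 + 5 = 14)
s = 225 (s = (1 + 14)² = 15² = 225)
(s - 1*5*(-1))*(-49) = (225 - 1*5*(-1))*(-49) = (225 - 5*(-1))*(-49) = (225 + 5)*(-49) = 230*(-49) = -11270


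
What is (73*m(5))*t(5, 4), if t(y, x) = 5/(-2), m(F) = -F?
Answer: 1825/2 ≈ 912.50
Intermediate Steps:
t(y, x) = -5/2 (t(y, x) = 5*(-1/2) = -5/2)
(73*m(5))*t(5, 4) = (73*(-1*5))*(-5/2) = (73*(-5))*(-5/2) = -365*(-5/2) = 1825/2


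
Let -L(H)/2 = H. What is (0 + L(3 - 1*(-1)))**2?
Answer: 64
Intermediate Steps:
L(H) = -2*H
(0 + L(3 - 1*(-1)))**2 = (0 - 2*(3 - 1*(-1)))**2 = (0 - 2*(3 + 1))**2 = (0 - 2*4)**2 = (0 - 8)**2 = (-8)**2 = 64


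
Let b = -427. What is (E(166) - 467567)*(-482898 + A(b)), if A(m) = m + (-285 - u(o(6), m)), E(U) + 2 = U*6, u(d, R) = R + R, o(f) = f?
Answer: 225240915188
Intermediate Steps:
u(d, R) = 2*R
E(U) = -2 + 6*U (E(U) = -2 + U*6 = -2 + 6*U)
A(m) = -285 - m (A(m) = m + (-285 - 2*m) = -285 - m)
(E(166) - 467567)*(-482898 + A(b)) = ((-2 + 6*166) - 467567)*(-482898 + (-285 - 1*(-427))) = ((-2 + 996) - 467567)*(-482898 + (-285 + 427)) = (994 - 467567)*(-482898 + 142) = -466573*(-482756) = 225240915188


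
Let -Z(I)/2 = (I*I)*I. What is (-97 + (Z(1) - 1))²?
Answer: 10000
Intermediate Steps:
Z(I) = -2*I³ (Z(I) = -2*I*I*I = -2*I²*I = -2*I³)
(-97 + (Z(1) - 1))² = (-97 + (-2*1³ - 1))² = (-97 + (-2*1 - 1))² = (-97 + (-2 - 1))² = (-97 - 3)² = (-100)² = 10000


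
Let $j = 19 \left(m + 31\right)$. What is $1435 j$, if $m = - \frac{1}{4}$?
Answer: $\frac{3353595}{4} \approx 8.384 \cdot 10^{5}$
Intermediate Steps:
$m = - \frac{1}{4}$ ($m = \left(-1\right) \frac{1}{4} = - \frac{1}{4} \approx -0.25$)
$j = \frac{2337}{4}$ ($j = 19 \left(- \frac{1}{4} + 31\right) = 19 \cdot \frac{123}{4} = \frac{2337}{4} \approx 584.25$)
$1435 j = 1435 \cdot \frac{2337}{4} = \frac{3353595}{4}$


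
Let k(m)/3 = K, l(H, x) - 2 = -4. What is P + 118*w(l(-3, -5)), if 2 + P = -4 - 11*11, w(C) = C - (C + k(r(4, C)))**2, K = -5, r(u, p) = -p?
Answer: -34465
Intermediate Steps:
l(H, x) = -2 (l(H, x) = 2 - 4 = -2)
k(m) = -15 (k(m) = 3*(-5) = -15)
w(C) = C - (-15 + C)**2 (w(C) = C - (C - 15)**2 = C - (-15 + C)**2)
P = -127 (P = -2 + (-4 - 11*11) = -2 + (-4 - 121) = -2 - 125 = -127)
P + 118*w(l(-3, -5)) = -127 + 118*(-2 - (-15 - 2)**2) = -127 + 118*(-2 - 1*(-17)**2) = -127 + 118*(-2 - 1*289) = -127 + 118*(-2 - 289) = -127 + 118*(-291) = -127 - 34338 = -34465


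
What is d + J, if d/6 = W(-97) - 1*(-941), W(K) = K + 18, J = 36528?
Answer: 41700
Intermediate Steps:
W(K) = 18 + K
d = 5172 (d = 6*((18 - 97) - 1*(-941)) = 6*(-79 + 941) = 6*862 = 5172)
d + J = 5172 + 36528 = 41700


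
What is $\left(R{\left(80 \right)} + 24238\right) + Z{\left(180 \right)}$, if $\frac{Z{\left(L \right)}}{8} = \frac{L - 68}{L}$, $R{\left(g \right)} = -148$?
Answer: $\frac{1084274}{45} \approx 24095.0$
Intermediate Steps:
$Z{\left(L \right)} = \frac{8 \left(-68 + L\right)}{L}$ ($Z{\left(L \right)} = 8 \frac{L - 68}{L} = 8 \frac{-68 + L}{L} = \frac{8 \left(-68 + L\right)}{L}$)
$\left(R{\left(80 \right)} + 24238\right) + Z{\left(180 \right)} = \left(-148 + 24238\right) + \left(8 - \frac{544}{180}\right) = 24090 + \left(8 - \frac{136}{45}\right) = 24090 + \frac{224}{45} = \frac{1084274}{45}$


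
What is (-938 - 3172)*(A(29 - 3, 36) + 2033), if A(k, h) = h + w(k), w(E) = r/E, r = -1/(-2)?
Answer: -221095395/26 ≈ -8.5037e+6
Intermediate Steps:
r = ½ (r = -1*(-½) = ½ ≈ 0.50000)
w(E) = 1/(2*E)
A(k, h) = h + 1/(2*k)
(-938 - 3172)*(A(29 - 3, 36) + 2033) = (-938 - 3172)*((36 + 1/(2*(29 - 3))) + 2033) = -4110*((36 + (½)/26) + 2033) = -4110*((36 + (½)*(1/26)) + 2033) = -4110*((36 + 1/52) + 2033) = -4110*(1873/52 + 2033) = -4110*107589/52 = -221095395/26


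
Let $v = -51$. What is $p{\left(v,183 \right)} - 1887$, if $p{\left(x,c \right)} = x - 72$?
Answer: $-2010$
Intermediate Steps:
$p{\left(x,c \right)} = -72 + x$ ($p{\left(x,c \right)} = x - 72 = -72 + x$)
$p{\left(v,183 \right)} - 1887 = \left(-72 - 51\right) - 1887 = -123 - 1887 = -2010$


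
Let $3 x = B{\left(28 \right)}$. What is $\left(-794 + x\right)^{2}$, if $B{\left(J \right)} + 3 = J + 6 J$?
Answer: $\frac{4791721}{9} \approx 5.3241 \cdot 10^{5}$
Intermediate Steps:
$B{\left(J \right)} = -3 + 7 J$ ($B{\left(J \right)} = -3 + \left(J + 6 J\right) = -3 + 7 J$)
$x = \frac{193}{3}$ ($x = \frac{-3 + 7 \cdot 28}{3} = \frac{-3 + 196}{3} = \frac{1}{3} \cdot 193 = \frac{193}{3} \approx 64.333$)
$\left(-794 + x\right)^{2} = \left(-794 + \frac{193}{3}\right)^{2} = \left(- \frac{2189}{3}\right)^{2} = \frac{4791721}{9}$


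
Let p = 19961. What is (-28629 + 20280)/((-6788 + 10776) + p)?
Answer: -2783/7983 ≈ -0.34862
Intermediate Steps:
(-28629 + 20280)/((-6788 + 10776) + p) = (-28629 + 20280)/((-6788 + 10776) + 19961) = -8349/(3988 + 19961) = -8349/23949 = -8349*1/23949 = -2783/7983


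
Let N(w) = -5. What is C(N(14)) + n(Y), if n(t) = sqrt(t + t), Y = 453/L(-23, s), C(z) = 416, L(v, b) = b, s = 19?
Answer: 416 + sqrt(17214)/19 ≈ 422.91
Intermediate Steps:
Y = 453/19 ≈ 23.842
n(t) = sqrt(2)*sqrt(t) (n(t) = sqrt(2*t) = sqrt(2)*sqrt(t))
C(N(14)) + n(Y) = 416 + sqrt(2)*sqrt(453/19) = 416 + sqrt(2)*(sqrt(8607)/19) = 416 + sqrt(17214)/19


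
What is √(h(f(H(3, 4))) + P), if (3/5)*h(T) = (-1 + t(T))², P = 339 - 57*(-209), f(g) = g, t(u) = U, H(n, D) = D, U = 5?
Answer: 2*√27627/3 ≈ 110.81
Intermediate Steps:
t(u) = 5
P = 12252 (P = 339 + 11913 = 12252)
h(T) = 80/3 (h(T) = 5*(-1 + 5)²/3 = (5/3)*4² = (5/3)*16 = 80/3)
√(h(f(H(3, 4))) + P) = √(80/3 + 12252) = √(36836/3) = 2*√27627/3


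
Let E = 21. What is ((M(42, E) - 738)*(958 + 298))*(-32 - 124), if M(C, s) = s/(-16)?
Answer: 144857934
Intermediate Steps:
M(C, s) = -s/16 (M(C, s) = s*(-1/16) = -s/16)
((M(42, E) - 738)*(958 + 298))*(-32 - 124) = ((-1/16*21 - 738)*(958 + 298))*(-32 - 124) = ((-21/16 - 738)*1256)*(-156) = -11829/16*1256*(-156) = -1857153/2*(-156) = 144857934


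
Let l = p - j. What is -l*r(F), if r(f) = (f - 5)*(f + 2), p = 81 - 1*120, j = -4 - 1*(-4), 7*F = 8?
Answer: -23166/49 ≈ -472.78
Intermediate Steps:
F = 8/7 (F = (1/7)*8 = 8/7 ≈ 1.1429)
j = 0 (j = -4 + 4 = 0)
p = -39 (p = 81 - 120 = -39)
r(f) = (-5 + f)*(2 + f)
l = -39 (l = -39 - 1*0 = -39 + 0 = -39)
-l*r(F) = -(-39)*(-10 + (8/7)**2 - 3*8/7) = -(-39)*(-10 + 64/49 - 24/7) = -(-39)*(-594)/49 = -1*23166/49 = -23166/49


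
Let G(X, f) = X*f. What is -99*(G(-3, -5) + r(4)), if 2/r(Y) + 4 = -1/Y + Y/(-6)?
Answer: -85239/59 ≈ -1444.7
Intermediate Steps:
r(Y) = 2/(-4 - 1/Y - Y/6) (r(Y) = 2/(-4 + (-1/Y + Y/(-6))) = 2/(-4 + (-1/Y + Y*(-⅙))) = 2/(-4 + (-1/Y - Y/6)) = 2/(-4 - 1/Y - Y/6))
-99*(G(-3, -5) + r(4)) = -99*(-3*(-5) - 12*4/(6 + 4² + 24*4)) = -99*(15 - 12*4/(6 + 16 + 96)) = -99*(15 - 12*4/118) = -99*(15 - 12*4*1/118) = -99*(15 - 24/59) = -99*861/59 = -85239/59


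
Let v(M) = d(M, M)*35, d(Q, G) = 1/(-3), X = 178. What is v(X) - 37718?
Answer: -113189/3 ≈ -37730.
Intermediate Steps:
d(Q, G) = -1/3
v(M) = -35/3 (v(M) = -1/3*35 = -35/3)
v(X) - 37718 = -35/3 - 37718 = -113189/3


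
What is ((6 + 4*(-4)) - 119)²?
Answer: 16641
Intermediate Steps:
((6 + 4*(-4)) - 119)² = ((6 - 16) - 119)² = (-10 - 119)² = (-129)² = 16641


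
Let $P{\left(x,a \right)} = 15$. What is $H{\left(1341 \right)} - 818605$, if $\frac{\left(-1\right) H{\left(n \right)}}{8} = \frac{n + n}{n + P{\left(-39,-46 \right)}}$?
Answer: $- \frac{92504153}{113} \approx -8.1862 \cdot 10^{5}$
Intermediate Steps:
$H{\left(n \right)} = - \frac{16 n}{15 + n}$ ($H{\left(n \right)} = - 8 \frac{n + n}{n + 15} = - 8 \frac{2 n}{15 + n} = - \frac{16 n}{15 + n}$)
$H{\left(1341 \right)} - 818605 = \left(-16\right) 1341 \frac{1}{15 + 1341} - 818605 = \left(-16\right) 1341 \cdot \frac{1}{1356} - 818605 = - \frac{1788}{113} - 818605 = - \frac{92504153}{113}$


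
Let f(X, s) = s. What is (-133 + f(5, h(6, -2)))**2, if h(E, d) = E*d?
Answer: 21025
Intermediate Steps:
(-133 + f(5, h(6, -2)))**2 = (-133 + 6*(-2))**2 = (-133 - 12)**2 = (-145)**2 = 21025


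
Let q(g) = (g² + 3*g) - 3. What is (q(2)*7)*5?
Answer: 245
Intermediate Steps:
q(g) = -3 + g² + 3*g
(q(2)*7)*5 = ((-3 + 2² + 3*2)*7)*5 = ((-3 + 4 + 6)*7)*5 = (7*7)*5 = 49*5 = 245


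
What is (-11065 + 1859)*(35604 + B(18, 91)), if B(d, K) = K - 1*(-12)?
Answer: -328718642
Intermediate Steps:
B(d, K) = 12 + K (B(d, K) = K + 12 = 12 + K)
(-11065 + 1859)*(35604 + B(18, 91)) = (-11065 + 1859)*(35604 + (12 + 91)) = -9206*(35604 + 103) = -9206*35707 = -328718642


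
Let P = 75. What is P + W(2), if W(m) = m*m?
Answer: 79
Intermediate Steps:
W(m) = m**2
P + W(2) = 75 + 2**2 = 75 + 4 = 79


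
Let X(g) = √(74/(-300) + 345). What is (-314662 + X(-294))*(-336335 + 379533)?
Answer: -13592769076 + 21599*√310278/15 ≈ -1.3592e+10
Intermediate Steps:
X(g) = √310278/30 (X(g) = √(74*(-1/300) + 345) = √(-37/150 + 345) = √(51713/150) = √310278/30)
(-314662 + X(-294))*(-336335 + 379533) = (-314662 + √310278/30)*(-336335 + 379533) = (-314662 + √310278/30)*43198 = -13592769076 + 21599*√310278/15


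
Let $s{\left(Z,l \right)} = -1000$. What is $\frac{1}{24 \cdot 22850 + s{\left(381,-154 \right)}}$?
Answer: $\frac{1}{547400} \approx 1.8268 \cdot 10^{-6}$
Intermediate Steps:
$\frac{1}{24 \cdot 22850 + s{\left(381,-154 \right)}} = \frac{1}{24 \cdot 22850 - 1000} = \frac{1}{548400 - 1000} = \frac{1}{547400}$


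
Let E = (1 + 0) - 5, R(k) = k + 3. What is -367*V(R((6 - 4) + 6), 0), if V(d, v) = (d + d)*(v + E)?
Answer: 32296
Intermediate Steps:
R(k) = 3 + k
E = -4 (E = 1 - 5 = -4)
V(d, v) = 2*d*(-4 + v) (V(d, v) = (d + d)*(v - 4) = (2*d)*(-4 + v) = 2*d*(-4 + v))
-367*V(R((6 - 4) + 6), 0) = -734*(3 + ((6 - 4) + 6))*(-4 + 0) = -734*(3 + (2 + 6))*(-4) = -734*(3 + 8)*(-4) = -734*11*(-4) = -367*(-88) = 32296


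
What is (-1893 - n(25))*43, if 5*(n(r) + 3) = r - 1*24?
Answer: -406393/5 ≈ -81279.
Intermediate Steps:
n(r) = -39/5 + r/5 (n(r) = -3 + (r - 1*24)/5 = -3 + (r - 24)/5 = -3 + (-24 + r)/5 = -3 + (-24/5 + r/5) = -39/5 + r/5)
(-1893 - n(25))*43 = (-1893 - (-39/5 + (⅕)*25))*43 = (-1893 - (-39/5 + 5))*43 = (-1893 - 1*(-14/5))*43 = (-1893 + 14/5)*43 = -9451/5*43 = -406393/5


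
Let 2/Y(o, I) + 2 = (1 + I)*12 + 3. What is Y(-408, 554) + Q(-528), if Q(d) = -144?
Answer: -959182/6661 ≈ -144.00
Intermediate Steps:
Y(o, I) = 2/(13 + 12*I) (Y(o, I) = 2/(-2 + ((1 + I)*12 + 3)) = 2/(-2 + ((12 + 12*I) + 3)) = 2/(-2 + (15 + 12*I)) = 2/(13 + 12*I))
Y(-408, 554) + Q(-528) = 2/(13 + 12*554) - 144 = 2/(13 + 6648) - 144 = 2/6661 - 144 = -959182/6661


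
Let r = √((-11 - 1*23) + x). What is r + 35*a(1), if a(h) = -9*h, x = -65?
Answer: -315 + 3*I*√11 ≈ -315.0 + 9.9499*I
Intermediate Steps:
r = 3*I*√11 (r = √((-11 - 1*23) - 65) = √((-11 - 23) - 65) = √(-34 - 65) = √(-99) = 3*I*√11 ≈ 9.9499*I)
r + 35*a(1) = 3*I*√11 + 35*(-9*1) = 3*I*√11 + 35*(-9) = 3*I*√11 - 315 = -315 + 3*I*√11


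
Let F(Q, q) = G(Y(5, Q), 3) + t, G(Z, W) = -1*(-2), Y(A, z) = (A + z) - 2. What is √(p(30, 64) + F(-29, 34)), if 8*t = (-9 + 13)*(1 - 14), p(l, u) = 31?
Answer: √106/2 ≈ 5.1478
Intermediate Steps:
Y(A, z) = -2 + A + z
G(Z, W) = 2
t = -13/2 (t = ((-9 + 13)*(1 - 14))/8 = (4*(-13))/8 = (⅛)*(-52) = -13/2 ≈ -6.5000)
F(Q, q) = -9/2 (F(Q, q) = 2 - 13/2 = -9/2)
√(p(30, 64) + F(-29, 34)) = √(31 - 9/2) = √(53/2) = √106/2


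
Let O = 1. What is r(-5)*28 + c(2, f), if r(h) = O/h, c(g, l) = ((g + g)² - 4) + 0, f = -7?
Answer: 32/5 ≈ 6.4000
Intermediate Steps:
c(g, l) = -4 + 4*g² (c(g, l) = ((2*g)² - 4) + 0 = (4*g² - 4) + 0 = (-4 + 4*g²) + 0 = -4 + 4*g²)
r(h) = 1/h
r(-5)*28 + c(2, f) = 28/(-5) + (-4 + 4*2²) = -⅕*28 + (-4 + 4*4) = -28/5 + (-4 + 16) = -28/5 + 12 = 32/5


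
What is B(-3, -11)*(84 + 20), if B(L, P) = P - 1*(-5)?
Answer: -624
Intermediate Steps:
B(L, P) = 5 + P (B(L, P) = P + 5 = 5 + P)
B(-3, -11)*(84 + 20) = (5 - 11)*(84 + 20) = -6*104 = -624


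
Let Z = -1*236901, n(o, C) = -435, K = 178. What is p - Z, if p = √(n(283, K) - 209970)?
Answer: 236901 + 13*I*√1245 ≈ 2.369e+5 + 458.7*I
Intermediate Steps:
p = 13*I*√1245 (p = √(-435 - 209970) = √(-210405) = 13*I*√1245 ≈ 458.7*I)
Z = -236901
p - Z = 13*I*√1245 - 1*(-236901) = 13*I*√1245 + 236901 = 236901 + 13*I*√1245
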